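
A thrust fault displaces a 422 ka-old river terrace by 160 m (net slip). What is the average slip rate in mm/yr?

0.379 mm/yr

rate = 160 m / 422 ka = 0.000379 m/yr = 0.379 mm/yr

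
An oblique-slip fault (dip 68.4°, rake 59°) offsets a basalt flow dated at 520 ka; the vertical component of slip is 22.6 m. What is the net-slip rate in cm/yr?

0.00545 cm/yr

dip-slip = throw / sin(dip) = 22.6 / sin(68.4°) = 24.31 m
net slip = dip-slip / sin(rake) = 24.31 / sin(59°) = 28.36 m
rate = 28.36 m / 520 ka = 0.0000545 m/yr = 0.00545 cm/yr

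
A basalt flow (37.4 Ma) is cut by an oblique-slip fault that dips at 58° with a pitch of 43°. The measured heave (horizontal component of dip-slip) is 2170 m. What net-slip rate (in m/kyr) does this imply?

dip-slip = heave / cos(dip) = 2170 / cos(58°) = 4095 m
net slip = dip-slip / sin(rake) = 4095 / sin(43°) = 6004 m
rate = 6004 m / 37.4 Ma = 0.000161 m/yr = 0.161 m/kyr

0.161 m/kyr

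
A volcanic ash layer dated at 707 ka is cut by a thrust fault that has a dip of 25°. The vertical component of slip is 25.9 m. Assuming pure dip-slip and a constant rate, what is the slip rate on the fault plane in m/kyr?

0.0867 m/kyr

dip-slip = throw / sin(dip) = 25.9 m / sin(25°) = 61.28 m
rate = 61.28 m / 707 ka = 0.0000867 m/yr = 0.0867 m/kyr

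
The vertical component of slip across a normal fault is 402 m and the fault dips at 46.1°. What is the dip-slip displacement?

dip-slip = throw / sin(dip) = 402 / sin(46.1°) = 558 m

558 m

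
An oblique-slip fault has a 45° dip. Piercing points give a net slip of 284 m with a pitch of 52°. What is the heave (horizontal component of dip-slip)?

dip-slip = net slip × sin(rake) = 284 m × sin(52°) = 223.8 m
heave = dip-slip × cos(dip) = 223.8 × cos(45°) = 158 m

158 m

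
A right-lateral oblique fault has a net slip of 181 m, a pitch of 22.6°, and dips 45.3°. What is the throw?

49.4 m

dip-slip = net slip × sin(rake) = 181 m × sin(22.6°) = 69.56 m
throw = dip-slip × sin(dip) = 69.56 × sin(45.3°) = 49.4 m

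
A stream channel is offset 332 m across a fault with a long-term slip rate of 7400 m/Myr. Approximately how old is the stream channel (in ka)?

44.9 ka

age = offset / rate = 332 m / (7400 m/Myr) = 44900 yr = 44.9 ka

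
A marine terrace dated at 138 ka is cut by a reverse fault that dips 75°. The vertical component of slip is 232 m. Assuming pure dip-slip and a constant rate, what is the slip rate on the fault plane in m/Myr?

1740 m/Myr

dip-slip = throw / sin(dip) = 232 m / sin(75°) = 240.2 m
rate = 240.2 m / 138 ka = 0.00174 m/yr = 1740 m/Myr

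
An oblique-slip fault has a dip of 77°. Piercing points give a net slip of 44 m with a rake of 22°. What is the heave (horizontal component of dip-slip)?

3.71 m

dip-slip = net slip × sin(rake) = 44 m × sin(22°) = 16.48 m
heave = dip-slip × cos(dip) = 16.48 × cos(77°) = 3.71 m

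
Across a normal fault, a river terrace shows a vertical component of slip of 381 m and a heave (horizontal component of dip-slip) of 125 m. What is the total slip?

net slip = √(throw² + heave²) = √(381² + 125²) = 401 m

401 m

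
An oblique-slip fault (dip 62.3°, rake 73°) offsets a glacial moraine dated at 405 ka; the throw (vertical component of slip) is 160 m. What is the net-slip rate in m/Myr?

467 m/Myr

dip-slip = throw / sin(dip) = 160 / sin(62.3°) = 180.7 m
net slip = dip-slip / sin(rake) = 180.7 / sin(73°) = 189 m
rate = 189 m / 405 ka = 0.000467 m/yr = 467 m/Myr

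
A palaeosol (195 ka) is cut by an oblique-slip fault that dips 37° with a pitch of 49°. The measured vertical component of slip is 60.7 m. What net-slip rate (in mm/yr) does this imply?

dip-slip = throw / sin(dip) = 60.7 / sin(37°) = 100.9 m
net slip = dip-slip / sin(rake) = 100.9 / sin(49°) = 133.6 m
rate = 133.6 m / 195 ka = 0.000685 m/yr = 0.685 mm/yr

0.685 mm/yr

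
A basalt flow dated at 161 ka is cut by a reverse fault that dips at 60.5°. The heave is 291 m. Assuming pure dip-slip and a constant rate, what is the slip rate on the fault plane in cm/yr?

dip-slip = heave / cos(dip) = 291 m / cos(60.5°) = 591 m
rate = 591 m / 161 ka = 0.00367 m/yr = 0.367 cm/yr

0.367 cm/yr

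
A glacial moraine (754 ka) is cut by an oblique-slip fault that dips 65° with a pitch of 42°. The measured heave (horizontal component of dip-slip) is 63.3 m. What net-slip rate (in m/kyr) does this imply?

0.297 m/kyr

dip-slip = heave / cos(dip) = 63.3 / cos(65°) = 149.8 m
net slip = dip-slip / sin(rake) = 149.8 / sin(42°) = 223.8 m
rate = 223.8 m / 754 ka = 0.000297 m/yr = 0.297 m/kyr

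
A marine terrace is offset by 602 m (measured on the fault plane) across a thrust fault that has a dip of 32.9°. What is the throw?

throw = dip-slip × sin(dip) = 602 m × sin(32.9°) = 327 m

327 m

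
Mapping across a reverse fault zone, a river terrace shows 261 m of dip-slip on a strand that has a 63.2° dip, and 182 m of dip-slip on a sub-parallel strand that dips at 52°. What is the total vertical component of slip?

376 m

throw_A = 261 × sin(63.2°) = 233 m
throw_B = 182 × sin(52°) = 143.4 m
total = 233 + 143.4 = 376 m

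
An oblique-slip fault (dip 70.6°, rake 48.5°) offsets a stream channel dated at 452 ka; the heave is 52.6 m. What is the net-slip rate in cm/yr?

dip-slip = heave / cos(dip) = 52.6 / cos(70.6°) = 158.4 m
net slip = dip-slip / sin(rake) = 158.4 / sin(48.5°) = 211.4 m
rate = 211.4 m / 452 ka = 0.000468 m/yr = 0.0468 cm/yr

0.0468 cm/yr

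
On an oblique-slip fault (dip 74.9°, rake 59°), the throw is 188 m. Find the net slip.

dip-slip = throw / sin(dip) = 188 / sin(74.9°) = 194.7 m
net slip = dip-slip / sin(rake) = 194.7 / sin(59°) = 227 m

227 m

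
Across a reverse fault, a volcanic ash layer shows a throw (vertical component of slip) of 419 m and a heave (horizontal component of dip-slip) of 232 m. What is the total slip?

net slip = √(throw² + heave²) = √(419² + 232²) = 479 m

479 m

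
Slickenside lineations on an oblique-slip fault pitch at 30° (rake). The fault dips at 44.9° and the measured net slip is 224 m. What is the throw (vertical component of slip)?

79.1 m

dip-slip = net slip × sin(rake) = 224 m × sin(30°) = 112 m
throw = dip-slip × sin(dip) = 112 × sin(44.9°) = 79.1 m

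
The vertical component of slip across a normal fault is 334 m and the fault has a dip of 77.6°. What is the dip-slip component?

dip-slip = throw / sin(dip) = 334 / sin(77.6°) = 342 m

342 m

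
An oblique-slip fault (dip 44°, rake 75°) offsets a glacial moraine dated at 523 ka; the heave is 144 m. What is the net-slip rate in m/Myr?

396 m/Myr

dip-slip = heave / cos(dip) = 144 / cos(44°) = 200.2 m
net slip = dip-slip / sin(rake) = 200.2 / sin(75°) = 207.2 m
rate = 207.2 m / 523 ka = 0.000396 m/yr = 396 m/Myr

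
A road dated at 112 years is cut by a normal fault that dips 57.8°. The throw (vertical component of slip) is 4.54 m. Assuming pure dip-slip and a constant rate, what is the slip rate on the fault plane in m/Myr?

47900 m/Myr

dip-slip = throw / sin(dip) = 4.54 m / sin(57.8°) = 5.365 m
rate = 5.365 m / 112 years = 0.0479 m/yr = 47900 m/Myr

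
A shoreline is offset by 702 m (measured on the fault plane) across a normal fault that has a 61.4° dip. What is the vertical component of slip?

616 m

throw = dip-slip × sin(dip) = 702 m × sin(61.4°) = 616 m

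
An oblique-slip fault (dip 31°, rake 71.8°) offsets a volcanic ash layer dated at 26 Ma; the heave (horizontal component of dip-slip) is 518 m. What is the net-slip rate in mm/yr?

0.0245 mm/yr

dip-slip = heave / cos(dip) = 518 / cos(31°) = 604.3 m
net slip = dip-slip / sin(rake) = 604.3 / sin(71.8°) = 636.1 m
rate = 636.1 m / 26 Ma = 0.0000245 m/yr = 0.0245 mm/yr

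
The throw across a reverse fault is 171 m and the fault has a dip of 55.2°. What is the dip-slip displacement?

208 m

dip-slip = throw / sin(dip) = 171 / sin(55.2°) = 208 m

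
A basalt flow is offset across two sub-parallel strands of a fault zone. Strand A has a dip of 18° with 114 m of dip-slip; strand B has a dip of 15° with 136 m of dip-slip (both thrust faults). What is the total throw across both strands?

70.4 m

throw_A = 114 × sin(18°) = 35.23 m
throw_B = 136 × sin(15°) = 35.20 m
total = 35.23 + 35.20 = 70.4 m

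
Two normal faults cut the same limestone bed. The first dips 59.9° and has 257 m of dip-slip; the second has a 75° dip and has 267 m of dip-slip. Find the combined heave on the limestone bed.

198 m

heave_A = 257 × cos(59.9°) = 128.9 m
heave_B = 267 × cos(75°) = 69.10 m
total = 128.9 + 69.10 = 198 m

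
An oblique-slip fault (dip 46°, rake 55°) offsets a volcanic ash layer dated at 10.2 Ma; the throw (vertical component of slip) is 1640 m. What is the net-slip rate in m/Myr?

dip-slip = throw / sin(dip) = 1640 / sin(46°) = 2280 m
net slip = dip-slip / sin(rake) = 2280 / sin(55°) = 2783 m
rate = 2783 m / 10.2 Ma = 0.000273 m/yr = 273 m/Myr

273 m/Myr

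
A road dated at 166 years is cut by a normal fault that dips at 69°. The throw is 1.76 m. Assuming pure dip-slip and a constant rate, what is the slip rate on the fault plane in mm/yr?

dip-slip = throw / sin(dip) = 1.76 m / sin(69°) = 1.885 m
rate = 1.885 m / 166 years = 0.0114 m/yr = 11.4 mm/yr

11.4 mm/yr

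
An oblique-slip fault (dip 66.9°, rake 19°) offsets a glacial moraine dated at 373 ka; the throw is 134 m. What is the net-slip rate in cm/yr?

0.120 cm/yr

dip-slip = throw / sin(dip) = 134 / sin(66.9°) = 145.7 m
net slip = dip-slip / sin(rake) = 145.7 / sin(19°) = 447.5 m
rate = 447.5 m / 373 ka = 0.00120 m/yr = 0.120 cm/yr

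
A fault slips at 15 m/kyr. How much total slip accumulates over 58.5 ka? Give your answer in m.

878 m

slip = rate × time = 15 m/kyr × 58.5 ka = 878 m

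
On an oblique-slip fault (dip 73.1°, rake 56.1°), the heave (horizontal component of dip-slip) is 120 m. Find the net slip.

dip-slip = heave / cos(dip) = 120 / cos(73.1°) = 412.8 m
net slip = dip-slip / sin(rake) = 412.8 / sin(56.1°) = 497 m

497 m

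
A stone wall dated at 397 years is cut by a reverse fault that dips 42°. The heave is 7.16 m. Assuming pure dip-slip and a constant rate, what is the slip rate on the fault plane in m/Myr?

24300 m/Myr

dip-slip = heave / cos(dip) = 7.16 m / cos(42°) = 9.635 m
rate = 9.635 m / 397 years = 0.0243 m/yr = 24300 m/Myr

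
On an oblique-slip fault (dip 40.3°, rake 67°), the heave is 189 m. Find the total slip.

dip-slip = heave / cos(dip) = 189 / cos(40.3°) = 247.8 m
net slip = dip-slip / sin(rake) = 247.8 / sin(67°) = 269 m

269 m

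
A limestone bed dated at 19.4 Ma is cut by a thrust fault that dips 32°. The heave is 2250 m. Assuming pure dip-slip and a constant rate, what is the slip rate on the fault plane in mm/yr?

0.137 mm/yr

dip-slip = heave / cos(dip) = 2250 m / cos(32°) = 2653 m
rate = 2653 m / 19.4 Ma = 0.000137 m/yr = 0.137 mm/yr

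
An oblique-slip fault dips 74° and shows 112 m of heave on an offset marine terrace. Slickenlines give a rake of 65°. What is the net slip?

dip-slip = heave / cos(dip) = 112 / cos(74°) = 406.3 m
net slip = dip-slip / sin(rake) = 406.3 / sin(65°) = 448 m

448 m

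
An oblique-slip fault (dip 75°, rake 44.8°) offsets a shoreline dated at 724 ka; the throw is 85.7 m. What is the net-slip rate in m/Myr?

174 m/Myr

dip-slip = throw / sin(dip) = 85.7 / sin(75°) = 88.72 m
net slip = dip-slip / sin(rake) = 88.72 / sin(44.8°) = 125.9 m
rate = 125.9 m / 724 ka = 0.000174 m/yr = 174 m/Myr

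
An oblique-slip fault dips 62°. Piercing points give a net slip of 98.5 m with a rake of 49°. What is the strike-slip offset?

64.6 m

strike-slip = net slip × cos(rake) = 98.5 m × cos(49°) = 64.6 m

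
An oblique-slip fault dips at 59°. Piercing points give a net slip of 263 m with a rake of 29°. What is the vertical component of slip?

109 m

dip-slip = net slip × sin(rake) = 263 m × sin(29°) = 127.5 m
throw = dip-slip × sin(dip) = 127.5 × sin(59°) = 109 m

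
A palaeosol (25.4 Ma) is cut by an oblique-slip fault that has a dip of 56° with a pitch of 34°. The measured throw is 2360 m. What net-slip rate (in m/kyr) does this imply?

dip-slip = throw / sin(dip) = 2360 / sin(56°) = 2847 m
net slip = dip-slip / sin(rake) = 2847 / sin(34°) = 5091 m
rate = 5091 m / 25.4 Ma = 0.000200 m/yr = 0.200 m/kyr

0.200 m/kyr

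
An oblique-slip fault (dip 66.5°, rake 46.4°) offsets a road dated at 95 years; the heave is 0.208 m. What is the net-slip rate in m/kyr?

7.58 m/kyr

dip-slip = heave / cos(dip) = 0.208 / cos(66.5°) = 0.5216 m
net slip = dip-slip / sin(rake) = 0.5216 / sin(46.4°) = 0.7203 m
rate = 0.7203 m / 95 years = 0.00758 m/yr = 7.58 m/kyr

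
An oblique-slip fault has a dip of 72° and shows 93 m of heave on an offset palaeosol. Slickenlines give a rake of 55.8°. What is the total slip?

dip-slip = heave / cos(dip) = 93 / cos(72°) = 301 m
net slip = dip-slip / sin(rake) = 301 / sin(55.8°) = 364 m

364 m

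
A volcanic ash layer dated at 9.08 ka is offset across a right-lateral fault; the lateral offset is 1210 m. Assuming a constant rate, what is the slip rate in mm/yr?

133 mm/yr

rate = 1210 m / 9.08 ka = 0.133 m/yr = 133 mm/yr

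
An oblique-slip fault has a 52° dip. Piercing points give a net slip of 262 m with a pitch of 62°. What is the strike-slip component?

strike-slip = net slip × cos(rake) = 262 m × cos(62°) = 123 m

123 m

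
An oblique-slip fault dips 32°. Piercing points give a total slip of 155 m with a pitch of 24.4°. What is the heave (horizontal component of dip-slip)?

dip-slip = net slip × sin(rake) = 155 m × sin(24.4°) = 64.03 m
heave = dip-slip × cos(dip) = 64.03 × cos(32°) = 54.3 m

54.3 m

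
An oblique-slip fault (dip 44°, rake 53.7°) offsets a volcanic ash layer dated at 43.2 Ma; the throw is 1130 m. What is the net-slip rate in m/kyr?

0.0467 m/kyr

dip-slip = throw / sin(dip) = 1130 / sin(44°) = 1627 m
net slip = dip-slip / sin(rake) = 1627 / sin(53.7°) = 2018 m
rate = 2018 m / 43.2 Ma = 0.0000467 m/yr = 0.0467 m/kyr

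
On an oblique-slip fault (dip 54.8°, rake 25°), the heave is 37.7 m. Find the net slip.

155 m

dip-slip = heave / cos(dip) = 37.7 / cos(54.8°) = 65.40 m
net slip = dip-slip / sin(rake) = 65.40 / sin(25°) = 155 m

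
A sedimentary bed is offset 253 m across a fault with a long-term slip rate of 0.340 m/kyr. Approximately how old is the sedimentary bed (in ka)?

744 ka

age = offset / rate = 253 m / (0.340 m/kyr) = 744000 yr = 744 ka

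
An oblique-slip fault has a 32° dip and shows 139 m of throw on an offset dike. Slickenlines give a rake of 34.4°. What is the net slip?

dip-slip = throw / sin(dip) = 139 / sin(32°) = 262.3 m
net slip = dip-slip / sin(rake) = 262.3 / sin(34.4°) = 464 m

464 m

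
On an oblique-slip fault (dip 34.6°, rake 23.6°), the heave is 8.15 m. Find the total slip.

24.7 m

dip-slip = heave / cos(dip) = 8.15 / cos(34.6°) = 9.901 m
net slip = dip-slip / sin(rake) = 9.901 / sin(23.6°) = 24.7 m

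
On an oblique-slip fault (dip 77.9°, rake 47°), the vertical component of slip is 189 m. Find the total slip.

264 m

dip-slip = throw / sin(dip) = 189 / sin(77.9°) = 193.3 m
net slip = dip-slip / sin(rake) = 193.3 / sin(47°) = 264 m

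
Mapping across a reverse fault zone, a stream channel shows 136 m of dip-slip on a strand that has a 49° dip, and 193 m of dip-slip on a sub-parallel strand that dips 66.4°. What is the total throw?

279 m

throw_A = 136 × sin(49°) = 102.6 m
throw_B = 193 × sin(66.4°) = 176.9 m
total = 102.6 + 176.9 = 279 m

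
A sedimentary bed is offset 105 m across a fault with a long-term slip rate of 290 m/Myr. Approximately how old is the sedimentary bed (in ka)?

362 ka

age = offset / rate = 105 m / (290 m/Myr) = 362000 yr = 362 ka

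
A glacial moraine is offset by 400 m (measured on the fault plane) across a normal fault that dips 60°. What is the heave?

heave = dip-slip × cos(dip) = 400 m × cos(60°) = 200 m

200 m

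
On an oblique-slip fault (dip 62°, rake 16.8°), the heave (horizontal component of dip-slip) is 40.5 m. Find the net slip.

dip-slip = heave / cos(dip) = 40.5 / cos(62°) = 86.27 m
net slip = dip-slip / sin(rake) = 86.27 / sin(16.8°) = 298 m

298 m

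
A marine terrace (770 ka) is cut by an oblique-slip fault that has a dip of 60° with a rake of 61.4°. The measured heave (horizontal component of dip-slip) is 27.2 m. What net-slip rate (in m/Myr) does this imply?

80.5 m/Myr

dip-slip = heave / cos(dip) = 27.2 / cos(60°) = 54.40 m
net slip = dip-slip / sin(rake) = 54.40 / sin(61.4°) = 61.96 m
rate = 61.96 m / 770 ka = 0.0000805 m/yr = 80.5 m/Myr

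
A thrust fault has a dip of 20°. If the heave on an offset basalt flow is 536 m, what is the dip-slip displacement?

570 m

dip-slip = heave / cos(dip) = 536 / cos(20°) = 570 m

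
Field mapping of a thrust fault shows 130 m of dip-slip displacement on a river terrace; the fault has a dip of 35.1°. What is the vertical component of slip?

throw = dip-slip × sin(dip) = 130 m × sin(35.1°) = 74.8 m

74.8 m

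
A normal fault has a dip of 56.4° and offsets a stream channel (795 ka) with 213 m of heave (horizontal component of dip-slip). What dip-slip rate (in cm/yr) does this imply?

dip-slip = heave / cos(dip) = 213 m / cos(56.4°) = 384.9 m
rate = 384.9 m / 795 ka = 0.000484 m/yr = 0.0484 cm/yr

0.0484 cm/yr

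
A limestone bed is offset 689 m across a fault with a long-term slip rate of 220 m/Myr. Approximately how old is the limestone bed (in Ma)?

3.13 Ma

age = offset / rate = 689 m / (220 m/Myr) = 3.13e+06 yr = 3.13 Ma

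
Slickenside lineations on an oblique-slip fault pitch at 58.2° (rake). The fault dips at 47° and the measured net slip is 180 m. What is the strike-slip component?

strike-slip = net slip × cos(rake) = 180 m × cos(58.2°) = 94.9 m

94.9 m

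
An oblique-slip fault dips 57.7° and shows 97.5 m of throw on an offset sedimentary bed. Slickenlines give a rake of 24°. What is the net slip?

284 m

dip-slip = throw / sin(dip) = 97.5 / sin(57.7°) = 115.3 m
net slip = dip-slip / sin(rake) = 115.3 / sin(24°) = 284 m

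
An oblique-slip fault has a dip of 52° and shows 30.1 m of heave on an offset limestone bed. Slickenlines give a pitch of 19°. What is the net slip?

150 m

dip-slip = heave / cos(dip) = 30.1 / cos(52°) = 48.89 m
net slip = dip-slip / sin(rake) = 48.89 / sin(19°) = 150 m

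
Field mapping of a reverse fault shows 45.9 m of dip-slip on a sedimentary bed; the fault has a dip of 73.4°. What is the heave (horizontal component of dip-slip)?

13.1 m

heave = dip-slip × cos(dip) = 45.9 m × cos(73.4°) = 13.1 m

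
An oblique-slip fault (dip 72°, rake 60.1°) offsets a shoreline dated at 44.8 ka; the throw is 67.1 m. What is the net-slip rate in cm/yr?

dip-slip = throw / sin(dip) = 67.1 / sin(72°) = 70.55 m
net slip = dip-slip / sin(rake) = 70.55 / sin(60.1°) = 81.39 m
rate = 81.39 m / 44.8 ka = 0.00182 m/yr = 0.182 cm/yr

0.182 cm/yr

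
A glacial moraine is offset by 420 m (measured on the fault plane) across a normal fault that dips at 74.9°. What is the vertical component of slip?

throw = dip-slip × sin(dip) = 420 m × sin(74.9°) = 405 m

405 m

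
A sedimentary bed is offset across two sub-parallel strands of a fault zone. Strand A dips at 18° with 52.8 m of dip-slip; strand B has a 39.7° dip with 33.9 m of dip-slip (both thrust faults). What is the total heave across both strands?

heave_A = 52.8 × cos(18°) = 50.22 m
heave_B = 33.9 × cos(39.7°) = 26.08 m
total = 50.22 + 26.08 = 76.3 m

76.3 m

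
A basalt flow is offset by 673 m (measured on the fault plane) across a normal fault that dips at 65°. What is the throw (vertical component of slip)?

610 m

throw = dip-slip × sin(dip) = 673 m × sin(65°) = 610 m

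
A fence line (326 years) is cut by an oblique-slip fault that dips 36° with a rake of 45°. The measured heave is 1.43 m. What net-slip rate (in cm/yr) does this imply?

0.767 cm/yr

dip-slip = heave / cos(dip) = 1.43 / cos(36°) = 1.768 m
net slip = dip-slip / sin(rake) = 1.768 / sin(45°) = 2.500 m
rate = 2.500 m / 326 years = 0.00767 m/yr = 0.767 cm/yr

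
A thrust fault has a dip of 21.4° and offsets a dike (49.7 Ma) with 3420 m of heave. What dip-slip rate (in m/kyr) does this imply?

dip-slip = heave / cos(dip) = 3420 m / cos(21.4°) = 3673 m
rate = 3673 m / 49.7 Ma = 0.0000739 m/yr = 0.0739 m/kyr

0.0739 m/kyr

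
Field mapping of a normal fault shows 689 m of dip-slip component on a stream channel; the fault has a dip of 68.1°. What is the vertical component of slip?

throw = dip-slip × sin(dip) = 689 m × sin(68.1°) = 639 m

639 m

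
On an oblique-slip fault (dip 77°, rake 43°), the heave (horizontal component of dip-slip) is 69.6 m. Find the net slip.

dip-slip = heave / cos(dip) = 69.6 / cos(77°) = 309.4 m
net slip = dip-slip / sin(rake) = 309.4 / sin(43°) = 454 m

454 m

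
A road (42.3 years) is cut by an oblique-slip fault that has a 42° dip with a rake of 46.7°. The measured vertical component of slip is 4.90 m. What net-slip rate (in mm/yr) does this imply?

dip-slip = throw / sin(dip) = 4.90 / sin(42°) = 7.323 m
net slip = dip-slip / sin(rake) = 7.323 / sin(46.7°) = 10.06 m
rate = 10.06 m / 42.3 years = 0.238 m/yr = 238 mm/yr

238 mm/yr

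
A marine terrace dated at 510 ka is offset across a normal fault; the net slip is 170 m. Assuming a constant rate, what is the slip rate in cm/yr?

rate = 170 m / 510 ka = 0.000333 m/yr = 0.0333 cm/yr

0.0333 cm/yr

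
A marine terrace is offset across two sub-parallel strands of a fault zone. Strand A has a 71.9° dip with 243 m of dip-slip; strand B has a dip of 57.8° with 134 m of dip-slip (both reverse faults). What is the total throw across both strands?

344 m

throw_A = 243 × sin(71.9°) = 231 m
throw_B = 134 × sin(57.8°) = 113.4 m
total = 231 + 113.4 = 344 m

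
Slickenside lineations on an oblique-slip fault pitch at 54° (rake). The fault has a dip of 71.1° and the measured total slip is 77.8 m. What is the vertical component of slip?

59.5 m

dip-slip = net slip × sin(rake) = 77.8 m × sin(54°) = 62.94 m
throw = dip-slip × sin(dip) = 62.94 × sin(71.1°) = 59.5 m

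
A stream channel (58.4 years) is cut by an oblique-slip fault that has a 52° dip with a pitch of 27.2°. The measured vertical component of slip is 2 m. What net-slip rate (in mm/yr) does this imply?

95.1 mm/yr

dip-slip = throw / sin(dip) = 2 / sin(52°) = 2.538 m
net slip = dip-slip / sin(rake) = 2.538 / sin(27.2°) = 5.553 m
rate = 5.553 m / 58.4 years = 0.0951 m/yr = 95.1 mm/yr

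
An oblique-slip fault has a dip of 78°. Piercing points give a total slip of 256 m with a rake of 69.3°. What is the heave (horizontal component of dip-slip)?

49.8 m

dip-slip = net slip × sin(rake) = 256 m × sin(69.3°) = 239.5 m
heave = dip-slip × cos(dip) = 239.5 × cos(78°) = 49.8 m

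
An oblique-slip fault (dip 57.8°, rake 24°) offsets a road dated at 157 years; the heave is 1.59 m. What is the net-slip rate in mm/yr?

46.7 mm/yr

dip-slip = heave / cos(dip) = 1.59 / cos(57.8°) = 2.984 m
net slip = dip-slip / sin(rake) = 2.984 / sin(24°) = 7.336 m
rate = 7.336 m / 157 years = 0.0467 m/yr = 46.7 mm/yr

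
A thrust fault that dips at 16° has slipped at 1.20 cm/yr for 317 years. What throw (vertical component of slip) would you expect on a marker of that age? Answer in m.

dip-slip = rate × time = 1.20 cm/yr × 317 years = 3.804 m
throw = dip-slip × sin(dip) = 3.804 × sin(16°) = 1.05 m

1.05 m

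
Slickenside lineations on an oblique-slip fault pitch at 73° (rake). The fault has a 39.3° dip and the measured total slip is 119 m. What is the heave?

dip-slip = net slip × sin(rake) = 119 m × sin(73°) = 113.8 m
heave = dip-slip × cos(dip) = 113.8 × cos(39.3°) = 88.1 m

88.1 m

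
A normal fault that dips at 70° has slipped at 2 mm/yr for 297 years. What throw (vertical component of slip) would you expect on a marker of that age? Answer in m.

dip-slip = rate × time = 2 mm/yr × 297 years = 0.5940 m
throw = dip-slip × sin(dip) = 0.5940 × sin(70°) = 0.558 m

0.558 m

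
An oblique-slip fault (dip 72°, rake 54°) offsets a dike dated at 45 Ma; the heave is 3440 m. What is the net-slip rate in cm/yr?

dip-slip = heave / cos(dip) = 3440 / cos(72°) = 11130 m
net slip = dip-slip / sin(rake) = 11130 / sin(54°) = 13760 m
rate = 13760 m / 45 Ma = 0.000306 m/yr = 0.0306 cm/yr

0.0306 cm/yr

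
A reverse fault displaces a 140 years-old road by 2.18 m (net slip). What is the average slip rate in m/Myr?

15600 m/Myr

rate = 2.18 m / 140 years = 0.0156 m/yr = 15600 m/Myr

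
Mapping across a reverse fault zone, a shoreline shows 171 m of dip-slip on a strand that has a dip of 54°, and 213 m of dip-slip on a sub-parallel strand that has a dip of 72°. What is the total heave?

166 m

heave_A = 171 × cos(54°) = 100.5 m
heave_B = 213 × cos(72°) = 65.82 m
total = 100.5 + 65.82 = 166 m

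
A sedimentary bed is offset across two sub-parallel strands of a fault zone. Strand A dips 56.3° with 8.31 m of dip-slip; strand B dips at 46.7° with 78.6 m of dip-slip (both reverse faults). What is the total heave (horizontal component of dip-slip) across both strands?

heave_A = 8.31 × cos(56.3°) = 4.611 m
heave_B = 78.6 × cos(46.7°) = 53.91 m
total = 4.611 + 53.91 = 58.5 m

58.5 m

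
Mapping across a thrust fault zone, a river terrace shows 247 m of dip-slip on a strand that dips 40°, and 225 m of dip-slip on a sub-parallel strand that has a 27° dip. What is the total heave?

390 m

heave_A = 247 × cos(40°) = 189.2 m
heave_B = 225 × cos(27°) = 200.5 m
total = 189.2 + 200.5 = 390 m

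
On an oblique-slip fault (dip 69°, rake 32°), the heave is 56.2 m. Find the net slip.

dip-slip = heave / cos(dip) = 56.2 / cos(69°) = 156.8 m
net slip = dip-slip / sin(rake) = 156.8 / sin(32°) = 296 m

296 m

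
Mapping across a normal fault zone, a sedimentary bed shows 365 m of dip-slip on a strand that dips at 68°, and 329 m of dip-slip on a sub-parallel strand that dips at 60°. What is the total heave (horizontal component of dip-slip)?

301 m

heave_A = 365 × cos(68°) = 136.7 m
heave_B = 329 × cos(60°) = 164.5 m
total = 136.7 + 164.5 = 301 m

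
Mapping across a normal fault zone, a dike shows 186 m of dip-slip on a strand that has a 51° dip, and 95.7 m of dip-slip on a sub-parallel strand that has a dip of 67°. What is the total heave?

heave_A = 186 × cos(51°) = 117.1 m
heave_B = 95.7 × cos(67°) = 37.39 m
total = 117.1 + 37.39 = 154 m

154 m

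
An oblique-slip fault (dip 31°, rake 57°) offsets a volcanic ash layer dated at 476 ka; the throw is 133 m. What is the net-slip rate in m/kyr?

0.647 m/kyr

dip-slip = throw / sin(dip) = 133 / sin(31°) = 258.2 m
net slip = dip-slip / sin(rake) = 258.2 / sin(57°) = 307.9 m
rate = 307.9 m / 476 ka = 0.000647 m/yr = 0.647 m/kyr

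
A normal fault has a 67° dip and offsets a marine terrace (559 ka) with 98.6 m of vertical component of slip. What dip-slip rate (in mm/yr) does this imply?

dip-slip = throw / sin(dip) = 98.6 m / sin(67°) = 107.1 m
rate = 107.1 m / 559 ka = 0.000192 m/yr = 0.192 mm/yr

0.192 mm/yr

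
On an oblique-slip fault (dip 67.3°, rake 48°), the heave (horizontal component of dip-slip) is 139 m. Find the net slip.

dip-slip = heave / cos(dip) = 139 / cos(67.3°) = 360.2 m
net slip = dip-slip / sin(rake) = 360.2 / sin(48°) = 485 m

485 m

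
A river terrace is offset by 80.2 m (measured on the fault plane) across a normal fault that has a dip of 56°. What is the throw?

throw = dip-slip × sin(dip) = 80.2 m × sin(56°) = 66.5 m

66.5 m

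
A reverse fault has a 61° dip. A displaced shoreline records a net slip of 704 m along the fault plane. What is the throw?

throw = dip-slip × sin(dip) = 704 m × sin(61°) = 616 m

616 m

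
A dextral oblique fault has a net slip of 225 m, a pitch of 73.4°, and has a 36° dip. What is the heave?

dip-slip = net slip × sin(rake) = 225 m × sin(73.4°) = 215.6 m
heave = dip-slip × cos(dip) = 215.6 × cos(36°) = 174 m

174 m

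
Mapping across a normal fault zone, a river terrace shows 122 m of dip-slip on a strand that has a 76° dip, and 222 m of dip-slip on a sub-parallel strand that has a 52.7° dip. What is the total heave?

heave_A = 122 × cos(76°) = 29.51 m
heave_B = 222 × cos(52.7°) = 134.5 m
total = 29.51 + 134.5 = 164 m

164 m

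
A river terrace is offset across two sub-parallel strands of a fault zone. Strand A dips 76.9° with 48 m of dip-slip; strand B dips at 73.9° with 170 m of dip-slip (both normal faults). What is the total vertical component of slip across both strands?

210 m

throw_A = 48 × sin(76.9°) = 46.75 m
throw_B = 170 × sin(73.9°) = 163.3 m
total = 46.75 + 163.3 = 210 m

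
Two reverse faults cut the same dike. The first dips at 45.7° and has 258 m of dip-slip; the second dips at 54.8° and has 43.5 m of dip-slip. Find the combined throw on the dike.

220 m

throw_A = 258 × sin(45.7°) = 184.6 m
throw_B = 43.5 × sin(54.8°) = 35.55 m
total = 184.6 + 35.55 = 220 m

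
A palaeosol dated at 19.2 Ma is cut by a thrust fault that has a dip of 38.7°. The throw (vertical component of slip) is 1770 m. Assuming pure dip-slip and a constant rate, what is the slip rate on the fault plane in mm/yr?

0.147 mm/yr

dip-slip = throw / sin(dip) = 1770 m / sin(38.7°) = 2831 m
rate = 2831 m / 19.2 Ma = 0.000147 m/yr = 0.147 mm/yr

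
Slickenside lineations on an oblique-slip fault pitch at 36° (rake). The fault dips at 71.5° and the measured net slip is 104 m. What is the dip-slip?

dip-slip = net slip × sin(rake) = 104 m × sin(36°) = 61.1 m

61.1 m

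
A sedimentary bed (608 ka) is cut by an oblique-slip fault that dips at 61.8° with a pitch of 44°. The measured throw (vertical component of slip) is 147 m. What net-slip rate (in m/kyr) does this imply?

0.395 m/kyr

dip-slip = throw / sin(dip) = 147 / sin(61.8°) = 166.8 m
net slip = dip-slip / sin(rake) = 166.8 / sin(44°) = 240.1 m
rate = 240.1 m / 608 ka = 0.000395 m/yr = 0.395 m/kyr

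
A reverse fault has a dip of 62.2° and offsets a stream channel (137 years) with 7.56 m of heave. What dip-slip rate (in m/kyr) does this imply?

118 m/kyr

dip-slip = heave / cos(dip) = 7.56 m / cos(62.2°) = 16.21 m
rate = 16.21 m / 137 years = 0.118 m/yr = 118 m/kyr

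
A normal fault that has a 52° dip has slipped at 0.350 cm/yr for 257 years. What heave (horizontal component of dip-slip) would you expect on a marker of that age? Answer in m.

0.554 m

dip-slip = rate × time = 0.350 cm/yr × 257 years = 0.8995 m
heave = dip-slip × cos(dip) = 0.8995 × cos(52°) = 0.554 m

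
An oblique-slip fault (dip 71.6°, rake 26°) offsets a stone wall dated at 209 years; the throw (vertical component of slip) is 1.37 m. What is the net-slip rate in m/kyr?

15.8 m/kyr

dip-slip = throw / sin(dip) = 1.37 / sin(71.6°) = 1.444 m
net slip = dip-slip / sin(rake) = 1.444 / sin(26°) = 3.294 m
rate = 3.294 m / 209 years = 0.0158 m/yr = 15.8 m/kyr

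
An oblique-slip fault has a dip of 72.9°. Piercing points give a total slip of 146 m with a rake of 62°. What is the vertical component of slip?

123 m

dip-slip = net slip × sin(rake) = 146 m × sin(62°) = 128.9 m
throw = dip-slip × sin(dip) = 128.9 × sin(72.9°) = 123 m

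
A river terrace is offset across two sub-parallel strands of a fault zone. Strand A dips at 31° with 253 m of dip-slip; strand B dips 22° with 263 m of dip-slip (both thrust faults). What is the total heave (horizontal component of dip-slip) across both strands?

heave_A = 253 × cos(31°) = 216.9 m
heave_B = 263 × cos(22°) = 243.8 m
total = 216.9 + 243.8 = 461 m

461 m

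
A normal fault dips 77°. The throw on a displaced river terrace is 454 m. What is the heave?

heave = throw / tan(dip) = 454 / tan(77°) = 105 m

105 m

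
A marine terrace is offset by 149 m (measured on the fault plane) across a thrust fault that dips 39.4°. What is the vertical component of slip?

throw = dip-slip × sin(dip) = 149 m × sin(39.4°) = 94.6 m

94.6 m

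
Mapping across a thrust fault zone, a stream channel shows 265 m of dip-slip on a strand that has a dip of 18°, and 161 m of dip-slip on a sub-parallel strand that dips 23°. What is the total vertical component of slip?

145 m

throw_A = 265 × sin(18°) = 81.89 m
throw_B = 161 × sin(23°) = 62.91 m
total = 81.89 + 62.91 = 145 m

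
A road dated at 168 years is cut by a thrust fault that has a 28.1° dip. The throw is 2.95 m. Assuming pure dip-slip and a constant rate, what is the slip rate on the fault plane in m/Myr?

37300 m/Myr

dip-slip = throw / sin(dip) = 2.95 m / sin(28.1°) = 6.263 m
rate = 6.263 m / 168 years = 0.0373 m/yr = 37300 m/Myr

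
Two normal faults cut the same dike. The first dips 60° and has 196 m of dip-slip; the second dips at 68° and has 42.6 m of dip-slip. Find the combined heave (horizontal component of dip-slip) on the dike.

114 m

heave_A = 196 × cos(60°) = 98 m
heave_B = 42.6 × cos(68°) = 15.96 m
total = 98 + 15.96 = 114 m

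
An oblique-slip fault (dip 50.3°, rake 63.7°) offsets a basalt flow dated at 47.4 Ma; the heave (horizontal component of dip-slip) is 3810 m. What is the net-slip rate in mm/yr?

0.140 mm/yr

dip-slip = heave / cos(dip) = 3810 / cos(50.3°) = 5965 m
net slip = dip-slip / sin(rake) = 5965 / sin(63.7°) = 6653 m
rate = 6653 m / 47.4 Ma = 0.000140 m/yr = 0.140 mm/yr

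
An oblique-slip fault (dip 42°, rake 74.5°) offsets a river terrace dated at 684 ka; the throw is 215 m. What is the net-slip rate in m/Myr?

dip-slip = throw / sin(dip) = 215 / sin(42°) = 321.3 m
net slip = dip-slip / sin(rake) = 321.3 / sin(74.5°) = 333.4 m
rate = 333.4 m / 684 ka = 0.000487 m/yr = 487 m/Myr

487 m/Myr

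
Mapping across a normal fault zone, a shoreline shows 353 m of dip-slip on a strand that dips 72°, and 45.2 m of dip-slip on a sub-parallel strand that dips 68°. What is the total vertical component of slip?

378 m

throw_A = 353 × sin(72°) = 335.7 m
throw_B = 45.2 × sin(68°) = 41.91 m
total = 335.7 + 41.91 = 378 m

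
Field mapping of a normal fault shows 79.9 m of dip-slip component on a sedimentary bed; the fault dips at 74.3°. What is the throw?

throw = dip-slip × sin(dip) = 79.9 m × sin(74.3°) = 76.9 m

76.9 m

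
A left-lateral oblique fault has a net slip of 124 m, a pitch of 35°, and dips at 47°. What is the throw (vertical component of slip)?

dip-slip = net slip × sin(rake) = 124 m × sin(35°) = 71.12 m
throw = dip-slip × sin(dip) = 71.12 × sin(47°) = 52 m

52 m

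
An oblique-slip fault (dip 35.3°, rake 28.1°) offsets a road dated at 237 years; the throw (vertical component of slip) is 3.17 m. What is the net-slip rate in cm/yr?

dip-slip = throw / sin(dip) = 3.17 / sin(35.3°) = 5.486 m
net slip = dip-slip / sin(rake) = 5.486 / sin(28.1°) = 11.65 m
rate = 11.65 m / 237 years = 0.0491 m/yr = 4.91 cm/yr

4.91 cm/yr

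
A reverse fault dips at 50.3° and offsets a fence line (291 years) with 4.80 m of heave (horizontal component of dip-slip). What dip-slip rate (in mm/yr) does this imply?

25.8 mm/yr

dip-slip = heave / cos(dip) = 4.80 m / cos(50.3°) = 7.514 m
rate = 7.514 m / 291 years = 0.0258 m/yr = 25.8 mm/yr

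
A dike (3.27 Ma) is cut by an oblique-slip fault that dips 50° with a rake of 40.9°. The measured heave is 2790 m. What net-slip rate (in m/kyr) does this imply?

dip-slip = heave / cos(dip) = 2790 / cos(50°) = 4340 m
net slip = dip-slip / sin(rake) = 4340 / sin(40.9°) = 6629 m
rate = 6629 m / 3.27 Ma = 0.00203 m/yr = 2.03 m/kyr

2.03 m/kyr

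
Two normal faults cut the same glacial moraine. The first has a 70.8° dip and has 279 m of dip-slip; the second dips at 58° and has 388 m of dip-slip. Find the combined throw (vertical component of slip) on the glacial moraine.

throw_A = 279 × sin(70.8°) = 263.5 m
throw_B = 388 × sin(58°) = 329 m
total = 263.5 + 329 = 593 m

593 m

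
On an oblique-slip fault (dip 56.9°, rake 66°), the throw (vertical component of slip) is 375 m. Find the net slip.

dip-slip = throw / sin(dip) = 375 / sin(56.9°) = 447.6 m
net slip = dip-slip / sin(rake) = 447.6 / sin(66°) = 490 m

490 m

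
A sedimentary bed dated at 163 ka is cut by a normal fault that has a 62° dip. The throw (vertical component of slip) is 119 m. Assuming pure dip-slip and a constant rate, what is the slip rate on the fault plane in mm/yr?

dip-slip = throw / sin(dip) = 119 m / sin(62°) = 134.8 m
rate = 134.8 m / 163 ka = 0.000827 m/yr = 0.827 mm/yr

0.827 mm/yr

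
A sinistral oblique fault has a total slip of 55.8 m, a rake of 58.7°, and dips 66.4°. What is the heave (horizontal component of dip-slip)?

19.1 m

dip-slip = net slip × sin(rake) = 55.8 m × sin(58.7°) = 47.68 m
heave = dip-slip × cos(dip) = 47.68 × cos(66.4°) = 19.1 m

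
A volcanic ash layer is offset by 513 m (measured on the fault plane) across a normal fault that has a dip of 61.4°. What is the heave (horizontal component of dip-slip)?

heave = dip-slip × cos(dip) = 513 m × cos(61.4°) = 246 m

246 m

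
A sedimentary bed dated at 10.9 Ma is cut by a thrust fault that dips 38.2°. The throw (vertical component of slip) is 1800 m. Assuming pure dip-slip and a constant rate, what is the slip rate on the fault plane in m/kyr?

dip-slip = throw / sin(dip) = 1800 m / sin(38.2°) = 2911 m
rate = 2911 m / 10.9 Ma = 0.000267 m/yr = 0.267 m/kyr

0.267 m/kyr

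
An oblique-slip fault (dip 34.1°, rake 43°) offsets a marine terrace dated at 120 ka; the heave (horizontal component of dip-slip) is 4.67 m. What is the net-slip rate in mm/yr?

dip-slip = heave / cos(dip) = 4.67 / cos(34.1°) = 5.640 m
net slip = dip-slip / sin(rake) = 5.640 / sin(43°) = 8.269 m
rate = 8.269 m / 120 ka = 0.0000689 m/yr = 0.0689 mm/yr

0.0689 mm/yr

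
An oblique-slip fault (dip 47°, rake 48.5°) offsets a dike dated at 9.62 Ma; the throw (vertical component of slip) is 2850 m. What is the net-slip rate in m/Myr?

dip-slip = throw / sin(dip) = 2850 / sin(47°) = 3897 m
net slip = dip-slip / sin(rake) = 3897 / sin(48.5°) = 5203 m
rate = 5203 m / 9.62 Ma = 0.000541 m/yr = 541 m/Myr

541 m/Myr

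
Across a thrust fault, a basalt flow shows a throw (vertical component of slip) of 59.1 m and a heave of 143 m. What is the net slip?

net slip = √(throw² + heave²) = √(59.1² + 143²) = 155 m

155 m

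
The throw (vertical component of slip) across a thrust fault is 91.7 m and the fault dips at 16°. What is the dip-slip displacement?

dip-slip = throw / sin(dip) = 91.7 / sin(16°) = 333 m

333 m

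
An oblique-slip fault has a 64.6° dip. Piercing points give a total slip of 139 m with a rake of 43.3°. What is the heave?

dip-slip = net slip × sin(rake) = 139 m × sin(43.3°) = 95.33 m
heave = dip-slip × cos(dip) = 95.33 × cos(64.6°) = 40.9 m

40.9 m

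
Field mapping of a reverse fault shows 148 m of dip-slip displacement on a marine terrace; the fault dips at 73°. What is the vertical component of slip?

142 m

throw = dip-slip × sin(dip) = 148 m × sin(73°) = 142 m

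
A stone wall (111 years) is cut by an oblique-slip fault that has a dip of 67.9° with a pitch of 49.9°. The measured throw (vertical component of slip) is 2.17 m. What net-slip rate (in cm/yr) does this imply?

dip-slip = throw / sin(dip) = 2.17 / sin(67.9°) = 2.342 m
net slip = dip-slip / sin(rake) = 2.342 / sin(49.9°) = 3.062 m
rate = 3.062 m / 111 years = 0.0276 m/yr = 2.76 cm/yr

2.76 cm/yr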